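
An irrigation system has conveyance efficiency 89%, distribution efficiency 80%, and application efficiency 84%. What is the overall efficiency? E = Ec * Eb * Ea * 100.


Ec = 0.89, Eb = 0.8, Ea = 0.84
E = 0.89 * 0.8 * 0.84 * 100 = 59.8080%

59.8080 %


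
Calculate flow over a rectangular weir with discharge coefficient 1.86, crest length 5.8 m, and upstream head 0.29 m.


Q = C * L * H^(3/2) = 1.86 * 5.8 * 0.29^1.5 = 1.86 * 5.8 * 0.156170

1.6848 m^3/s


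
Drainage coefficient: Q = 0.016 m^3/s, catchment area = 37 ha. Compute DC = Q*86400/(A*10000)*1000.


DC = Q * 86400 / (A * 10000) * 1000
DC = 0.016 * 86400 / (37 * 10000) * 1000
DC = 1382400.0000 / 370000

3.7362 mm/day


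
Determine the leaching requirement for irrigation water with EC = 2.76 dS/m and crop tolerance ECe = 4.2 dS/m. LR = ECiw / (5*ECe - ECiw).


LR = ECiw / (5*ECe - ECiw)
LR = 2.76 / (5*4.2 - 2.76)
LR = 2.76 / 18.2400

0.1513


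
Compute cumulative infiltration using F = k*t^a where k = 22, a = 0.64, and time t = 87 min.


F = k * t^a = 22 * 87^0.64
F = 22 * 17.429797

383.4555 mm


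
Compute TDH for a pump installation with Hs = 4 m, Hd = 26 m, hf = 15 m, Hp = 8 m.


TDH = Hs + Hd + hf + Hp = 4 + 26 + 15 + 8 = 53

53 m


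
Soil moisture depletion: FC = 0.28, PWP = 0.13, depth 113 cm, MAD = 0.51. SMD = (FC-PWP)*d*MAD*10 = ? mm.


SMD = (FC - PWP) * d * MAD * 10
SMD = (0.28 - 0.13) * 113 * 0.51 * 10
SMD = 0.1500 * 113 * 0.51 * 10

86.4450 mm


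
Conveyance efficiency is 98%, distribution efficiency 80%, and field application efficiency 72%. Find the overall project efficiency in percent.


Ec = 0.98, Eb = 0.8, Ea = 0.72
E = 0.98 * 0.8 * 0.72 * 100 = 56.4480%

56.4480 %


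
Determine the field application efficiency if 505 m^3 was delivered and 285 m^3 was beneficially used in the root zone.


Ea = V_root / V_field * 100 = 285 / 505 * 100 = 56.4356%

56.4356 %


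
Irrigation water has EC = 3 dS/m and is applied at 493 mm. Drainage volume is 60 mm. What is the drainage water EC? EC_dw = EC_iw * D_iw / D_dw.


EC_dw = EC_iw * D_iw / D_dw
EC_dw = 3 * 493 / 60
EC_dw = 1479 / 60

24.6500 dS/m


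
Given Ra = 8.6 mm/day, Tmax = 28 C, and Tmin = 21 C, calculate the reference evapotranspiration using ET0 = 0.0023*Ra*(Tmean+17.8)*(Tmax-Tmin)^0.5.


Tmean = (Tmax + Tmin)/2 = (28 + 21)/2 = 24.5
ET0 = 0.0023 * 8.6 * (24.5 + 17.8) * sqrt(28 - 21)
ET0 = 0.0023 * 8.6 * 42.3 * 2.645751

2.2137 mm/day


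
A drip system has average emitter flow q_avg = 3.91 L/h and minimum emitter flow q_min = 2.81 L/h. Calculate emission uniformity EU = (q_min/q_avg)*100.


EU = (q_min/q_avg)*100 = (2.81/3.91)*100 = 71.8670%

71.8670 %


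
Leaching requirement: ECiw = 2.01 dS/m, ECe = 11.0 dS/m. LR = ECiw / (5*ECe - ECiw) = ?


LR = ECiw / (5*ECe - ECiw)
LR = 2.01 / (5*11.0 - 2.01)
LR = 2.01 / 52.9900

0.0379


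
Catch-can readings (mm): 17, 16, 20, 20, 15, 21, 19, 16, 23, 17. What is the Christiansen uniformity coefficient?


mean = 18.400000 mm
MAD = 2.200000 mm
CU = (1 - 2.200000/18.400000)*100

88.0435 %


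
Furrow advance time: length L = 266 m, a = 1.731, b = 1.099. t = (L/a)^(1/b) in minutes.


t = (L/a)^(1/b)
t = (266/1.731)^(1/1.099)
t = 153.668400^(1/1.099)

97.6367 min


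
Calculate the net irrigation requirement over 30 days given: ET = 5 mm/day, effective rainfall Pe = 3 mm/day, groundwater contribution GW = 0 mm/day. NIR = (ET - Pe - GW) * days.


Daily deficit = ET - Pe - GW = 5 - 3 - 0 = 2 mm/day
NIR = 2 * 30 = 60 mm

60.0000 mm


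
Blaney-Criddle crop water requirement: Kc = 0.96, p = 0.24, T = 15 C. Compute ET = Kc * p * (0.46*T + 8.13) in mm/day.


ET = Kc * p * (0.46*T + 8.13)
ET = 0.96 * 0.24 * (0.46*15 + 8.13)
ET = 0.96 * 0.24 * 15.0300

3.4629 mm/day


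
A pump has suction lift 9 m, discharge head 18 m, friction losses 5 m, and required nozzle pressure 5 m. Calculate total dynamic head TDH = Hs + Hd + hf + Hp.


TDH = Hs + Hd + hf + Hp = 9 + 18 + 5 + 5 = 37

37 m


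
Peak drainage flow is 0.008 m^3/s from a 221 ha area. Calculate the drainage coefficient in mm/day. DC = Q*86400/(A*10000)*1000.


DC = Q * 86400 / (A * 10000) * 1000
DC = 0.008 * 86400 / (221 * 10000) * 1000
DC = 691200.0000 / 2210000

0.3128 mm/day


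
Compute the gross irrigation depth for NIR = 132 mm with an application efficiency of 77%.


Ea = 77% = 0.77
GID = NIR / Ea = 132 / 0.77 = 171.4286 mm

171.4286 mm


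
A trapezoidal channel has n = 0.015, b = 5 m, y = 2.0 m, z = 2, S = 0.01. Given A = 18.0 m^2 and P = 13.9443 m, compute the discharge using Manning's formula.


R = A/P = 18.0/13.9443 = 1.290850
Q = (1/0.015) * 18.0 * 1.290850^(2/3) * 0.01^0.5

142.2651 m^3/s


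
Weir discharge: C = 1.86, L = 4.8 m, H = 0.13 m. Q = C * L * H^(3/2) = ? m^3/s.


Q = C * L * H^(3/2) = 1.86 * 4.8 * 0.13^1.5 = 1.86 * 4.8 * 0.046872

0.4185 m^3/s


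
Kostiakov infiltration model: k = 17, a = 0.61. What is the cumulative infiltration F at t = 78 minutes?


F = k * t^a = 17 * 78^0.61
F = 17 * 14.261911

242.4525 mm


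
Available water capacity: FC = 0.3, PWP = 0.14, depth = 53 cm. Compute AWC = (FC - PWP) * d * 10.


AWC = (FC - PWP) * d * 10
AWC = (0.3 - 0.14) * 53 * 10
AWC = 0.1600 * 53 * 10

84.8000 mm


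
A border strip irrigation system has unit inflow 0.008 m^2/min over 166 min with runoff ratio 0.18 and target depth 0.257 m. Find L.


L = q*t/((1+r)*Z)
L = 0.008*166/((1+0.18)*0.257)
L = 1.328/0.30326

4.3791 m


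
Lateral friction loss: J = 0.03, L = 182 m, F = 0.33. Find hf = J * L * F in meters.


hf = J * L * F = 0.03 * 182 * 0.33 = 1.8018 m

1.8018 m


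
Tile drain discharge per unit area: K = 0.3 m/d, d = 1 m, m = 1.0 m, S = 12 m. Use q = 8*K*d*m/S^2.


q = 8*K*d*m/S^2
q = 8*0.3*1*1.0/12^2
q = 2.4000 / 144

0.0167 m/d


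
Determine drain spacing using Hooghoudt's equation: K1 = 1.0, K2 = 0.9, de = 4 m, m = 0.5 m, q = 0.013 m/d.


S^2 = 8*K2*de*m/q + 4*K1*m^2/q
S^2 = 8*0.9*4*0.5/0.013 + 4*1.0*0.5^2/0.013
S = sqrt(1184.6154)

34.4182 m


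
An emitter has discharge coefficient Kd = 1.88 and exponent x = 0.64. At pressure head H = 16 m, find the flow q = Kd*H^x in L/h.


q = Kd * H^x = 1.88 * 16^0.64 = 1.88 * 5.897077

11.0865 L/h


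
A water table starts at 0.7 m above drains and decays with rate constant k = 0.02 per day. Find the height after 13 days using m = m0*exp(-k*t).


m = m0 * exp(-k*t)
m = 0.7 * exp(-0.02 * 13)
m = 0.7 * exp(-0.2600)

0.5397 m


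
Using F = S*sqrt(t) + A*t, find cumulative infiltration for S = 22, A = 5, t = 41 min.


F = S*sqrt(t) + A*t
F = 22*sqrt(41) + 5*41
F = 22*6.403124 + 205

345.8687 mm


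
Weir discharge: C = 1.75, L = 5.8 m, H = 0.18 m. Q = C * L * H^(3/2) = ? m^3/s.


Q = C * L * H^(3/2) = 1.75 * 5.8 * 0.18^1.5 = 1.75 * 5.8 * 0.076368

0.7751 m^3/s


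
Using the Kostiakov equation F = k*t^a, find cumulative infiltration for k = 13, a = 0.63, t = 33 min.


F = k * t^a = 13 * 33^0.63
F = 13 * 9.050317

117.6541 mm


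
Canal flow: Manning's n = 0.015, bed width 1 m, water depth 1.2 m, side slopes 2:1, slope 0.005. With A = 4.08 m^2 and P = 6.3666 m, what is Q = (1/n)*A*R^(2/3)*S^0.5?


R = A/P = 4.08/6.3666 = 0.640844
Q = (1/0.015) * 4.08 * 0.640844^(2/3) * 0.005^0.5

14.2962 m^3/s


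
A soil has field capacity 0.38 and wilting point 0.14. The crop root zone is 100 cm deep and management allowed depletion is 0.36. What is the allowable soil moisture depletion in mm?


SMD = (FC - PWP) * d * MAD * 10
SMD = (0.38 - 0.14) * 100 * 0.36 * 10
SMD = 0.2400 * 100 * 0.36 * 10

86.4000 mm


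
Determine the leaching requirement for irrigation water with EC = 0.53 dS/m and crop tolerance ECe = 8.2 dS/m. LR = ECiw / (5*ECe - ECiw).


LR = ECiw / (5*ECe - ECiw)
LR = 0.53 / (5*8.2 - 0.53)
LR = 0.53 / 40.4700

0.0131


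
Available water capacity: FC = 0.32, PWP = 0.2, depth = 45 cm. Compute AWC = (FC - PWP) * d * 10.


AWC = (FC - PWP) * d * 10
AWC = (0.32 - 0.2) * 45 * 10
AWC = 0.1200 * 45 * 10

54.0000 mm


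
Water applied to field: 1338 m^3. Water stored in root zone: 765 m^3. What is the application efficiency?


Ea = V_root / V_field * 100 = 765 / 1338 * 100 = 57.1749%

57.1749 %


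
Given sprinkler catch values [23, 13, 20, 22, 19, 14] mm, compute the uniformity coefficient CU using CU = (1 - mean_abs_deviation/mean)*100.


mean = 18.500000 mm
MAD = 3.333333 mm
CU = (1 - 3.333333/18.500000)*100

81.9820 %


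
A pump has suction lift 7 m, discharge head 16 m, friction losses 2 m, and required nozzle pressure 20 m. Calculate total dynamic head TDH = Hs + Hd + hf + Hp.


TDH = Hs + Hd + hf + Hp = 7 + 16 + 2 + 20 = 45

45 m


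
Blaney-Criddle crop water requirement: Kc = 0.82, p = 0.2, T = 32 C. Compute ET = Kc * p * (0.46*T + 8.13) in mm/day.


ET = Kc * p * (0.46*T + 8.13)
ET = 0.82 * 0.2 * (0.46*32 + 8.13)
ET = 0.82 * 0.2 * 22.8500

3.7474 mm/day


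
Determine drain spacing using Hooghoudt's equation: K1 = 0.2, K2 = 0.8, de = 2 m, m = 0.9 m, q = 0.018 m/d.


S^2 = 8*K2*de*m/q + 4*K1*m^2/q
S^2 = 8*0.8*2*0.9/0.018 + 4*0.2*0.9^2/0.018
S = sqrt(676.0000)

26.0000 m


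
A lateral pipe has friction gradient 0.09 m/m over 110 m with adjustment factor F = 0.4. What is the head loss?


hf = J * L * F = 0.09 * 110 * 0.4 = 3.9600 m

3.9600 m


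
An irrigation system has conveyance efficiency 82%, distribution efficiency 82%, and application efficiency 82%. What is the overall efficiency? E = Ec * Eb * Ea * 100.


Ec = 0.82, Eb = 0.82, Ea = 0.82
E = 0.82 * 0.82 * 0.82 * 100 = 55.1368%

55.1368 %


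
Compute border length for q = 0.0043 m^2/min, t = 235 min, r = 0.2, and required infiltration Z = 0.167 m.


L = q*t/((1+r)*Z)
L = 0.0043*235/((1+0.2)*0.167)
L = 1.0105/0.2004

5.0424 m


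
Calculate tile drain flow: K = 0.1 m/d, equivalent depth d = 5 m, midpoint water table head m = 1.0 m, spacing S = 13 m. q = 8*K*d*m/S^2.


q = 8*K*d*m/S^2
q = 8*0.1*5*1.0/13^2
q = 4.0000 / 169

0.0237 m/d


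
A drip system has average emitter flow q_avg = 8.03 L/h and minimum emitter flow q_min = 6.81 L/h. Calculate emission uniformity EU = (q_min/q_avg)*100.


EU = (q_min/q_avg)*100 = (6.81/8.03)*100 = 84.8070%

84.8070 %


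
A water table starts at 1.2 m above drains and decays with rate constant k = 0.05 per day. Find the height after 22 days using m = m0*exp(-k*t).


m = m0 * exp(-k*t)
m = 1.2 * exp(-0.05 * 22)
m = 1.2 * exp(-1.1000)

0.3994 m


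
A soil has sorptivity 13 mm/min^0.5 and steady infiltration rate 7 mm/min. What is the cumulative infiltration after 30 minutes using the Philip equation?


F = S*sqrt(t) + A*t
F = 13*sqrt(30) + 7*30
F = 13*5.477226 + 210

281.2039 mm


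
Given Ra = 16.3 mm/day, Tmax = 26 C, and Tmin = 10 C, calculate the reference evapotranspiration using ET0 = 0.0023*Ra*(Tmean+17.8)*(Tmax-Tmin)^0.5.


Tmean = (Tmax + Tmin)/2 = (26 + 10)/2 = 18.0
ET0 = 0.0023 * 16.3 * (18.0 + 17.8) * sqrt(26 - 10)
ET0 = 0.0023 * 16.3 * 35.8 * 4.000000

5.3686 mm/day


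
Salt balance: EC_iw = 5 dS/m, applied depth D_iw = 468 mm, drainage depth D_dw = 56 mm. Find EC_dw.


EC_dw = EC_iw * D_iw / D_dw
EC_dw = 5 * 468 / 56
EC_dw = 2340 / 56

41.7857 dS/m


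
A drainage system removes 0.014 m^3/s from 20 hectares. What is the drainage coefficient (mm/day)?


DC = Q * 86400 / (A * 10000) * 1000
DC = 0.014 * 86400 / (20 * 10000) * 1000
DC = 1209600.0000 / 200000

6.0480 mm/day


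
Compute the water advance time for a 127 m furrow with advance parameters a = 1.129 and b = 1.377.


t = (L/a)^(1/b)
t = (127/1.129)^(1/1.377)
t = 112.488928^(1/1.377)

30.8709 min


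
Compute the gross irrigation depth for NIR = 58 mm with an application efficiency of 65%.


Ea = 65% = 0.65
GID = NIR / Ea = 58 / 0.65 = 89.2308 mm

89.2308 mm


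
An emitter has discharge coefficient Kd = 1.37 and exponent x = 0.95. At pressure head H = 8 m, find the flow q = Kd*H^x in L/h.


q = Kd * H^x = 1.37 * 8^0.95 = 1.37 * 7.210004

9.8777 L/h


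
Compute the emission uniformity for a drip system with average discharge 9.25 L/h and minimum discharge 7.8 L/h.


EU = (q_min/q_avg)*100 = (7.8/9.25)*100 = 84.3243%

84.3243 %


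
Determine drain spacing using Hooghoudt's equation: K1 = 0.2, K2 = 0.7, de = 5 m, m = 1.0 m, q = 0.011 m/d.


S^2 = 8*K2*de*m/q + 4*K1*m^2/q
S^2 = 8*0.7*5*1.0/0.011 + 4*0.2*1.0^2/0.011
S = sqrt(2618.1818)

51.1682 m


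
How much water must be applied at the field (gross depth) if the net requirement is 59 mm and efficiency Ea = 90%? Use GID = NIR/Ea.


Ea = 90% = 0.9
GID = NIR / Ea = 59 / 0.9 = 65.5556 mm

65.5556 mm


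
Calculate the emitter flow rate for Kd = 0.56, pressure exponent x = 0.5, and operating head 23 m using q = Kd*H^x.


q = Kd * H^x = 0.56 * 23^0.5 = 0.56 * 4.795832

2.6857 L/h


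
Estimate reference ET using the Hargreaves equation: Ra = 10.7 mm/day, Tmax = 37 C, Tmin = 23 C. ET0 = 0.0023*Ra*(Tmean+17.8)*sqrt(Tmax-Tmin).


Tmean = (Tmax + Tmin)/2 = (37 + 23)/2 = 30.0
ET0 = 0.0023 * 10.7 * (30.0 + 17.8) * sqrt(37 - 23)
ET0 = 0.0023 * 10.7 * 47.8 * 3.741657

4.4015 mm/day


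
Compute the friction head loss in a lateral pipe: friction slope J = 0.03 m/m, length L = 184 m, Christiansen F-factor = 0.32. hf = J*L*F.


hf = J * L * F = 0.03 * 184 * 0.32 = 1.7664 m

1.7664 m


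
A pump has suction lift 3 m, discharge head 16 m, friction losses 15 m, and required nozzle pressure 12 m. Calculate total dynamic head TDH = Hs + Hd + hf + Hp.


TDH = Hs + Hd + hf + Hp = 3 + 16 + 15 + 12 = 46

46 m


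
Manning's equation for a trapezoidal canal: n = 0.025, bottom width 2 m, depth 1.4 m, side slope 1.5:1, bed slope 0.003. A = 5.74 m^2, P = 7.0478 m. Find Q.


R = A/P = 5.74/7.0478 = 0.814439
Q = (1/0.025) * 5.74 * 0.814439^(2/3) * 0.003^0.5

10.9674 m^3/s


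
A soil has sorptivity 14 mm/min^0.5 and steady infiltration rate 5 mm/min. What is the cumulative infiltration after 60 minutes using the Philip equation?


F = S*sqrt(t) + A*t
F = 14*sqrt(60) + 5*60
F = 14*7.745967 + 300

408.4435 mm


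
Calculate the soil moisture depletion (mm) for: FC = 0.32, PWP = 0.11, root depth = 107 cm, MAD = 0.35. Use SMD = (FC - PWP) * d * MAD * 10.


SMD = (FC - PWP) * d * MAD * 10
SMD = (0.32 - 0.11) * 107 * 0.35 * 10
SMD = 0.2100 * 107 * 0.35 * 10

78.6450 mm


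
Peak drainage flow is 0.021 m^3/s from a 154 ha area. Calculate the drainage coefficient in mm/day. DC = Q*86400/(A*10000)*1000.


DC = Q * 86400 / (A * 10000) * 1000
DC = 0.021 * 86400 / (154 * 10000) * 1000
DC = 1814400.0000 / 1540000

1.1782 mm/day


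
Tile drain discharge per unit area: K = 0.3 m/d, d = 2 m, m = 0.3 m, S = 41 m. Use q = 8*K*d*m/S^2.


q = 8*K*d*m/S^2
q = 8*0.3*2*0.3/41^2
q = 1.4400 / 1681

8.5663e-04 m/d


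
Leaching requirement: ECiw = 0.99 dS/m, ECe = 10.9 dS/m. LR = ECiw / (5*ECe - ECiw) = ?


LR = ECiw / (5*ECe - ECiw)
LR = 0.99 / (5*10.9 - 0.99)
LR = 0.99 / 53.5100

0.0185


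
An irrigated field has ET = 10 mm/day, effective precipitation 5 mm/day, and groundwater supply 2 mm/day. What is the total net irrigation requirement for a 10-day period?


Daily deficit = ET - Pe - GW = 10 - 5 - 2 = 3 mm/day
NIR = 3 * 10 = 30 mm

30.0000 mm


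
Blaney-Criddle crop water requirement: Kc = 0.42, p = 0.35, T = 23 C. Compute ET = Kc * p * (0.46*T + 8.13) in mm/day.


ET = Kc * p * (0.46*T + 8.13)
ET = 0.42 * 0.35 * (0.46*23 + 8.13)
ET = 0.42 * 0.35 * 18.7100

2.7504 mm/day


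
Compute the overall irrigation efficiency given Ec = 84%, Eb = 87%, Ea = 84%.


Ec = 0.84, Eb = 0.87, Ea = 0.84
E = 0.84 * 0.87 * 0.84 * 100 = 61.3872%

61.3872 %


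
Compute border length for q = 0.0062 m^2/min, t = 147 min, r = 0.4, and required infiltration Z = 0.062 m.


L = q*t/((1+r)*Z)
L = 0.0062*147/((1+0.4)*0.062)
L = 0.9114/0.0868

10.5000 m


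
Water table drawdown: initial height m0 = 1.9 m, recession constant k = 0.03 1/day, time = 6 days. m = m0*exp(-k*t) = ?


m = m0 * exp(-k*t)
m = 1.9 * exp(-0.03 * 6)
m = 1.9 * exp(-0.1800)

1.5870 m


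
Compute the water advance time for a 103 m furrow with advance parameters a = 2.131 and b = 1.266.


t = (L/a)^(1/b)
t = (103/2.131)^(1/1.266)
t = 48.334115^(1/1.266)

21.3981 min


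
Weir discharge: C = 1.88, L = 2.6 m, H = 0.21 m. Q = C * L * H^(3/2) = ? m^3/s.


Q = C * L * H^(3/2) = 1.88 * 2.6 * 0.21^1.5 = 1.88 * 2.6 * 0.096234

0.4704 m^3/s


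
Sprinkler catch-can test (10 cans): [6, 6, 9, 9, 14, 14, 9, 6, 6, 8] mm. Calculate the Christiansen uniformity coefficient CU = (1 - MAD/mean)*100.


mean = 8.700000 mm
MAD = 2.300000 mm
CU = (1 - 2.300000/8.700000)*100

73.5632 %


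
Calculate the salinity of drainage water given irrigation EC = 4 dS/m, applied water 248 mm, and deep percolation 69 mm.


EC_dw = EC_iw * D_iw / D_dw
EC_dw = 4 * 248 / 69
EC_dw = 992 / 69

14.3768 dS/m


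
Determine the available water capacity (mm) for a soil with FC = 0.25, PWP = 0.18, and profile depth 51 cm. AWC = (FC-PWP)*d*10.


AWC = (FC - PWP) * d * 10
AWC = (0.25 - 0.18) * 51 * 10
AWC = 0.0700 * 51 * 10

35.7000 mm


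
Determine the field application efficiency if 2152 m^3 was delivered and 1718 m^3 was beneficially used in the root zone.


Ea = V_root / V_field * 100 = 1718 / 2152 * 100 = 79.8327%

79.8327 %


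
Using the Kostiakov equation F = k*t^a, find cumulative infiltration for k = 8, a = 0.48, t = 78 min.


F = k * t^a = 8 * 78^0.48
F = 8 * 8.094787

64.7583 mm


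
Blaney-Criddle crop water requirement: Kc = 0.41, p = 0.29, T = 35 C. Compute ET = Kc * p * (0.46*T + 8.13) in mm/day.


ET = Kc * p * (0.46*T + 8.13)
ET = 0.41 * 0.29 * (0.46*35 + 8.13)
ET = 0.41 * 0.29 * 24.2300

2.8809 mm/day


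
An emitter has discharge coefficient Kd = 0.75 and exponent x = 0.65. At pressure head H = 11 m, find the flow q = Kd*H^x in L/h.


q = Kd * H^x = 0.75 * 11^0.65 = 0.75 * 4.752315

3.5642 L/h


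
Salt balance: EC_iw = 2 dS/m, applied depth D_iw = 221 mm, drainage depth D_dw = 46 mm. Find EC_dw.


EC_dw = EC_iw * D_iw / D_dw
EC_dw = 2 * 221 / 46
EC_dw = 442 / 46

9.6087 dS/m


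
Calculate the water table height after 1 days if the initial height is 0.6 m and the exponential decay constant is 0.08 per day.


m = m0 * exp(-k*t)
m = 0.6 * exp(-0.08 * 1)
m = 0.6 * exp(-0.0800)

0.5539 m


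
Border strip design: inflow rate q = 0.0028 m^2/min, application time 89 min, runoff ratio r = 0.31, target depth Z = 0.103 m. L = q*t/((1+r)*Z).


L = q*t/((1+r)*Z)
L = 0.0028*89/((1+0.31)*0.103)
L = 0.2492/0.13493

1.8469 m


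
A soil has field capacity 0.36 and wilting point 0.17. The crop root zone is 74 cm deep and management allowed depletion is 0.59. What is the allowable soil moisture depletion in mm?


SMD = (FC - PWP) * d * MAD * 10
SMD = (0.36 - 0.17) * 74 * 0.59 * 10
SMD = 0.1900 * 74 * 0.59 * 10

82.9540 mm


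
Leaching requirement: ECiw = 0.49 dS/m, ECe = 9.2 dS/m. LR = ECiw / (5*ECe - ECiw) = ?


LR = ECiw / (5*ECe - ECiw)
LR = 0.49 / (5*9.2 - 0.49)
LR = 0.49 / 45.5100

0.0108


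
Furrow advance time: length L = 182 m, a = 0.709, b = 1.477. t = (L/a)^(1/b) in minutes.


t = (L/a)^(1/b)
t = (182/0.709)^(1/1.477)
t = 256.699577^(1/1.477)

42.7855 min


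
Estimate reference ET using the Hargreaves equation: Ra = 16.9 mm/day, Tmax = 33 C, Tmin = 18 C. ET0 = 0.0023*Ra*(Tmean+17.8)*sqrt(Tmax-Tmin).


Tmean = (Tmax + Tmin)/2 = (33 + 18)/2 = 25.5
ET0 = 0.0023 * 16.9 * (25.5 + 17.8) * sqrt(33 - 18)
ET0 = 0.0023 * 16.9 * 43.3 * 3.872983

6.5185 mm/day


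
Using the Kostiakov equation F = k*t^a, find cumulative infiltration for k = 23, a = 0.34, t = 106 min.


F = k * t^a = 23 * 106^0.34
F = 23 * 4.882070

112.2876 mm


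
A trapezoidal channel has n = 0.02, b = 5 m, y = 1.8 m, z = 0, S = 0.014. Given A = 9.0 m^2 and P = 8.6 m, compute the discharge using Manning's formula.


R = A/P = 9.0/8.6 = 1.046512
Q = (1/0.02) * 9.0 * 1.046512^(2/3) * 0.014^0.5

54.8832 m^3/s


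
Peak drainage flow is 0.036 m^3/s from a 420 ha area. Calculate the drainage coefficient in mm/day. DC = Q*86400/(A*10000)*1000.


DC = Q * 86400 / (A * 10000) * 1000
DC = 0.036 * 86400 / (420 * 10000) * 1000
DC = 3110400.0000 / 4200000

0.7406 mm/day


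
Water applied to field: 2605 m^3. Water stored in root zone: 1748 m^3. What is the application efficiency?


Ea = V_root / V_field * 100 = 1748 / 2605 * 100 = 67.1017%

67.1017 %


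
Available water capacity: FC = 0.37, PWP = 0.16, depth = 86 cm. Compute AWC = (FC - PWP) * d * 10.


AWC = (FC - PWP) * d * 10
AWC = (0.37 - 0.16) * 86 * 10
AWC = 0.2100 * 86 * 10

180.6000 mm


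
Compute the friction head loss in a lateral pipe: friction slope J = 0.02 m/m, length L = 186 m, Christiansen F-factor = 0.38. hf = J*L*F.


hf = J * L * F = 0.02 * 186 * 0.38 = 1.4136 m

1.4136 m


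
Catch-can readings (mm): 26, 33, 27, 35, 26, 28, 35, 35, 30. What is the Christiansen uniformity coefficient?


mean = 30.555556 mm
MAD = 3.506173 mm
CU = (1 - 3.506173/30.555556)*100

88.5253 %


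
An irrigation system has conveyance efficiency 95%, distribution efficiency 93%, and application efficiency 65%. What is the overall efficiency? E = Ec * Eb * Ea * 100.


Ec = 0.95, Eb = 0.93, Ea = 0.65
E = 0.95 * 0.93 * 0.65 * 100 = 57.4275%

57.4275 %


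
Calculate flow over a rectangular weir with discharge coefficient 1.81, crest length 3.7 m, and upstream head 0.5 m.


Q = C * L * H^(3/2) = 1.81 * 3.7 * 0.5^1.5 = 1.81 * 3.7 * 0.353553

2.3677 m^3/s


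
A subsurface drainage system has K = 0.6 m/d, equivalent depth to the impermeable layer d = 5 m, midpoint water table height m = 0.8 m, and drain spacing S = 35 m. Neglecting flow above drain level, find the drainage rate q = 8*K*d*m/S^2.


q = 8*K*d*m/S^2
q = 8*0.6*5*0.8/35^2
q = 19.2000 / 1225

0.0157 m/d


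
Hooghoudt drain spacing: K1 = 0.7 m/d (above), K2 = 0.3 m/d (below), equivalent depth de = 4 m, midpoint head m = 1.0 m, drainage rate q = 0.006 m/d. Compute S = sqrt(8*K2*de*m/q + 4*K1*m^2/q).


S^2 = 8*K2*de*m/q + 4*K1*m^2/q
S^2 = 8*0.3*4*1.0/0.006 + 4*0.7*1.0^2/0.006
S = sqrt(2066.6667)

45.4606 m


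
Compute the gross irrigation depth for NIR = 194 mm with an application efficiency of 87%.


Ea = 87% = 0.87
GID = NIR / Ea = 194 / 0.87 = 222.9885 mm

222.9885 mm


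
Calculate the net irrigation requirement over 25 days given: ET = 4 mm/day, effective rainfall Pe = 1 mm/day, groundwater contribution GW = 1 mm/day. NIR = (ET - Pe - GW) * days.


Daily deficit = ET - Pe - GW = 4 - 1 - 1 = 2 mm/day
NIR = 2 * 25 = 50 mm

50.0000 mm


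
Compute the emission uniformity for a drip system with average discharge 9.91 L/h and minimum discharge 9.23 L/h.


EU = (q_min/q_avg)*100 = (9.23/9.91)*100 = 93.1382%

93.1382 %


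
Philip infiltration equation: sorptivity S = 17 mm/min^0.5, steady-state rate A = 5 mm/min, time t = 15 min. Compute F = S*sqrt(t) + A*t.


F = S*sqrt(t) + A*t
F = 17*sqrt(15) + 5*15
F = 17*3.872983 + 75

140.8407 mm


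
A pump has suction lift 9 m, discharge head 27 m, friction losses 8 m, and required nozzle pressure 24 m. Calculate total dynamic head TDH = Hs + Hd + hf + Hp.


TDH = Hs + Hd + hf + Hp = 9 + 27 + 8 + 24 = 68

68 m


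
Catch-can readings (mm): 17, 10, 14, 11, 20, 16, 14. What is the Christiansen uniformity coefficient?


mean = 14.571429 mm
MAD = 2.653061 mm
CU = (1 - 2.653061/14.571429)*100

81.7927 %


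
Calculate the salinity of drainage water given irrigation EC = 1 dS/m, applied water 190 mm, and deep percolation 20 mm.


EC_dw = EC_iw * D_iw / D_dw
EC_dw = 1 * 190 / 20
EC_dw = 190 / 20

9.5000 dS/m


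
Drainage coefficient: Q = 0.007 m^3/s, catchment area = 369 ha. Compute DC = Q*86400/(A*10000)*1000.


DC = Q * 86400 / (A * 10000) * 1000
DC = 0.007 * 86400 / (369 * 10000) * 1000
DC = 604800.0000 / 3690000

0.1639 mm/day


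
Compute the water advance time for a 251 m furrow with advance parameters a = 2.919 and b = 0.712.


t = (L/a)^(1/b)
t = (251/2.919)^(1/0.712)
t = 85.988352^(1/0.712)

521.0862 min


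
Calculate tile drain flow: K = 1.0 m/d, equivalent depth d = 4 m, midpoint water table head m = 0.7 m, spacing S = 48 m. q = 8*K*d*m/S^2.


q = 8*K*d*m/S^2
q = 8*1.0*4*0.7/48^2
q = 22.4000 / 2304

0.0097 m/d


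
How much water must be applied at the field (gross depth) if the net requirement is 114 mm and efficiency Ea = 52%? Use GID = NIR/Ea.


Ea = 52% = 0.52
GID = NIR / Ea = 114 / 0.52 = 219.2308 mm

219.2308 mm


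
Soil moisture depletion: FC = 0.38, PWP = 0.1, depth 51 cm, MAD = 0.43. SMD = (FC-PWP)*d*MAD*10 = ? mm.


SMD = (FC - PWP) * d * MAD * 10
SMD = (0.38 - 0.1) * 51 * 0.43 * 10
SMD = 0.2800 * 51 * 0.43 * 10

61.4040 mm


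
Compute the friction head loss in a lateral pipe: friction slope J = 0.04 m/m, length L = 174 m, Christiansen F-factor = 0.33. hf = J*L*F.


hf = J * L * F = 0.04 * 174 * 0.33 = 2.2968 m

2.2968 m


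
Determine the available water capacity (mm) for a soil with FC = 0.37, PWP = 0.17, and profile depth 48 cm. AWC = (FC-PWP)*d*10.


AWC = (FC - PWP) * d * 10
AWC = (0.37 - 0.17) * 48 * 10
AWC = 0.2000 * 48 * 10

96.0000 mm


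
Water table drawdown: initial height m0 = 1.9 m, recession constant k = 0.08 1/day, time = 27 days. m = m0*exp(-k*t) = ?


m = m0 * exp(-k*t)
m = 1.9 * exp(-0.08 * 27)
m = 1.9 * exp(-2.1600)

0.2191 m


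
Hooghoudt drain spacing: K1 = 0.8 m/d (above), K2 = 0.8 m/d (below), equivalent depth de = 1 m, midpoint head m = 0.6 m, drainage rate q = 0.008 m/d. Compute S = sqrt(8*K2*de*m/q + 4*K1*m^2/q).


S^2 = 8*K2*de*m/q + 4*K1*m^2/q
S^2 = 8*0.8*1*0.6/0.008 + 4*0.8*0.6^2/0.008
S = sqrt(624.0000)

24.9800 m


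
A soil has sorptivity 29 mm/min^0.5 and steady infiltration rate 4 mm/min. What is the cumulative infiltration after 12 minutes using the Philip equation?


F = S*sqrt(t) + A*t
F = 29*sqrt(12) + 4*12
F = 29*3.464102 + 48

148.4590 mm


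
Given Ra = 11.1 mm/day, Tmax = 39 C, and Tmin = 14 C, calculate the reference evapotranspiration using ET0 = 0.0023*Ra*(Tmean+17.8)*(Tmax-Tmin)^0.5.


Tmean = (Tmax + Tmin)/2 = (39 + 14)/2 = 26.5
ET0 = 0.0023 * 11.1 * (26.5 + 17.8) * sqrt(39 - 14)
ET0 = 0.0023 * 11.1 * 44.3 * 5.000000

5.6549 mm/day


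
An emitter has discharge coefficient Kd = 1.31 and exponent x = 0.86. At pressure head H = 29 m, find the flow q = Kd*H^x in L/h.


q = Kd * H^x = 1.31 * 29^0.86 = 1.31 * 18.099321

23.7101 L/h


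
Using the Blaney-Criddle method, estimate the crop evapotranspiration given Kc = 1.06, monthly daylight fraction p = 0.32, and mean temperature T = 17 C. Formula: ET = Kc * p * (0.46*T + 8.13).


ET = Kc * p * (0.46*T + 8.13)
ET = 1.06 * 0.32 * (0.46*17 + 8.13)
ET = 1.06 * 0.32 * 15.9500

5.4102 mm/day


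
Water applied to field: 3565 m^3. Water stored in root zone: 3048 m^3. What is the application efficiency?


Ea = V_root / V_field * 100 = 3048 / 3565 * 100 = 85.4979%

85.4979 %


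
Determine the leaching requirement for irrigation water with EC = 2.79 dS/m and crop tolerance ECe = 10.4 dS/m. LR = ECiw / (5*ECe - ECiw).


LR = ECiw / (5*ECe - ECiw)
LR = 2.79 / (5*10.4 - 2.79)
LR = 2.79 / 49.2100

0.0567


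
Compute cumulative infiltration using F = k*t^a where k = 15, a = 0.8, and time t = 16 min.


F = k * t^a = 15 * 16^0.8
F = 15 * 9.189587

137.8438 mm


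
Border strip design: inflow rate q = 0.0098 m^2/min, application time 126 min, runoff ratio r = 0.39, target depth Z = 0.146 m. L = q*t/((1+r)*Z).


L = q*t/((1+r)*Z)
L = 0.0098*126/((1+0.39)*0.146)
L = 1.2348/0.20294

6.0846 m


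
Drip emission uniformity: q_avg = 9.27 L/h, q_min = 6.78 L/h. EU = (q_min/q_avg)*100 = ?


EU = (q_min/q_avg)*100 = (6.78/9.27)*100 = 73.1392%

73.1392 %


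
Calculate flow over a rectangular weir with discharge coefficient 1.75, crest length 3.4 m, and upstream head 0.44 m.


Q = C * L * H^(3/2) = 1.75 * 3.4 * 0.44^1.5 = 1.75 * 3.4 * 0.291863

1.7366 m^3/s


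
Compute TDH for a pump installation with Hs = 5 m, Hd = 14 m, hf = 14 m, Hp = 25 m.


TDH = Hs + Hd + hf + Hp = 5 + 14 + 14 + 25 = 58

58 m


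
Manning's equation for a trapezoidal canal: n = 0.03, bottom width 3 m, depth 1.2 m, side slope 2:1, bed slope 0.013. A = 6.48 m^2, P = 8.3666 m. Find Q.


R = A/P = 6.48/8.3666 = 0.774508
Q = (1/0.03) * 6.48 * 0.774508^(2/3) * 0.013^0.5

20.7703 m^3/s


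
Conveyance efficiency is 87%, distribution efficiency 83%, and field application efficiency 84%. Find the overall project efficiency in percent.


Ec = 0.87, Eb = 0.83, Ea = 0.84
E = 0.87 * 0.83 * 0.84 * 100 = 60.6564%

60.6564 %


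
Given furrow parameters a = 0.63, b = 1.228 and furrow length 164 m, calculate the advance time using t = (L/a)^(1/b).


t = (L/a)^(1/b)
t = (164/0.63)^(1/1.228)
t = 260.317460^(1/1.228)

92.6877 min


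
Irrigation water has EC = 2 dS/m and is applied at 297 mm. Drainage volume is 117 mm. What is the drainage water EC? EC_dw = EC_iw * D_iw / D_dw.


EC_dw = EC_iw * D_iw / D_dw
EC_dw = 2 * 297 / 117
EC_dw = 594 / 117

5.0769 dS/m


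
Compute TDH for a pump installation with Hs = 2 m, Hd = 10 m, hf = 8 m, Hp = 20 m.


TDH = Hs + Hd + hf + Hp = 2 + 10 + 8 + 20 = 40

40 m


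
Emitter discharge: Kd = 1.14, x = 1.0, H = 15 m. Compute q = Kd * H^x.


q = Kd * H^x = 1.14 * 15^1.0 = 1.14 * 15.000000

17.1000 L/h


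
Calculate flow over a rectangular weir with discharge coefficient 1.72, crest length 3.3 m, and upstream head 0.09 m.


Q = C * L * H^(3/2) = 1.72 * 3.3 * 0.09^1.5 = 1.72 * 3.3 * 0.027000

0.1533 m^3/s


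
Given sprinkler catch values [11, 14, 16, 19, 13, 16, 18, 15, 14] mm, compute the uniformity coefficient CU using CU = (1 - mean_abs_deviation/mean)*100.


mean = 15.111111 mm
MAD = 1.901235 mm
CU = (1 - 1.901235/15.111111)*100

87.4183 %


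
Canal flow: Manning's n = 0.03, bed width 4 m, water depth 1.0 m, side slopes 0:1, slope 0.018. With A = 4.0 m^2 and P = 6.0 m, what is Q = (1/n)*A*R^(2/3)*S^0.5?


R = A/P = 4.0/6.0 = 0.666667
Q = (1/0.03) * 4.0 * 0.666667^(2/3) * 0.018^0.5

13.6515 m^3/s


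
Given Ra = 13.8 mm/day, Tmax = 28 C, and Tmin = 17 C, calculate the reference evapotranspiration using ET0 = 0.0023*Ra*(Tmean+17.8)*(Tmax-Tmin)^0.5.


Tmean = (Tmax + Tmin)/2 = (28 + 17)/2 = 22.5
ET0 = 0.0023 * 13.8 * (22.5 + 17.8) * sqrt(28 - 17)
ET0 = 0.0023 * 13.8 * 40.3 * 3.316625

4.2424 mm/day


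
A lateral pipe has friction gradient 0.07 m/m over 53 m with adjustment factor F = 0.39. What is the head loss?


hf = J * L * F = 0.07 * 53 * 0.39 = 1.4469 m

1.4469 m


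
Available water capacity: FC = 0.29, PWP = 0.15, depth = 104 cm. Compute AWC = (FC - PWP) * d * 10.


AWC = (FC - PWP) * d * 10
AWC = (0.29 - 0.15) * 104 * 10
AWC = 0.1400 * 104 * 10

145.6000 mm


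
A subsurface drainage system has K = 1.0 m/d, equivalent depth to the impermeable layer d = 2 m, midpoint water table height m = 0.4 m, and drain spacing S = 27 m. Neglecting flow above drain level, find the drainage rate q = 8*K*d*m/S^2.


q = 8*K*d*m/S^2
q = 8*1.0*2*0.4/27^2
q = 6.4000 / 729

0.0088 m/d


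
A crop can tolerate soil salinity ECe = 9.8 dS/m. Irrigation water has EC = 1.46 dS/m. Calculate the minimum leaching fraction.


LR = ECiw / (5*ECe - ECiw)
LR = 1.46 / (5*9.8 - 1.46)
LR = 1.46 / 47.5400

0.0307


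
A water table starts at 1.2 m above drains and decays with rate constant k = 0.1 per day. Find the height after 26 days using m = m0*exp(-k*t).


m = m0 * exp(-k*t)
m = 1.2 * exp(-0.1 * 26)
m = 1.2 * exp(-2.6000)

0.0891 m


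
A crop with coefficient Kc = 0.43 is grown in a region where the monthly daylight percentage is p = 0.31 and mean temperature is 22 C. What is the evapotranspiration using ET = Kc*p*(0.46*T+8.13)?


ET = Kc * p * (0.46*T + 8.13)
ET = 0.43 * 0.31 * (0.46*22 + 8.13)
ET = 0.43 * 0.31 * 18.2500

2.4327 mm/day


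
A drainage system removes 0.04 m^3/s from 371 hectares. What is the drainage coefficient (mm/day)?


DC = Q * 86400 / (A * 10000) * 1000
DC = 0.04 * 86400 / (371 * 10000) * 1000
DC = 3456000.0000 / 3710000

0.9315 mm/day


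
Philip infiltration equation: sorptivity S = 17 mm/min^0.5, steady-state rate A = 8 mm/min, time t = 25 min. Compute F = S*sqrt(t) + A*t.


F = S*sqrt(t) + A*t
F = 17*sqrt(25) + 8*25
F = 17*5.000000 + 200

285.0000 mm


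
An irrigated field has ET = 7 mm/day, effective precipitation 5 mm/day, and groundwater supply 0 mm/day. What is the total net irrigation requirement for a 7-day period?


Daily deficit = ET - Pe - GW = 7 - 5 - 0 = 2 mm/day
NIR = 2 * 7 = 14 mm

14.0000 mm


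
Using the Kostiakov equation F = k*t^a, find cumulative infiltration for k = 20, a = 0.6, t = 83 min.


F = k * t^a = 20 * 83^0.6
F = 20 * 14.172513

283.4503 mm


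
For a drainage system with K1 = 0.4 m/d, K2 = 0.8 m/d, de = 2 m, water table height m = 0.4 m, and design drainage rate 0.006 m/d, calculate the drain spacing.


S^2 = 8*K2*de*m/q + 4*K1*m^2/q
S^2 = 8*0.8*2*0.4/0.006 + 4*0.4*0.4^2/0.006
S = sqrt(896.0000)

29.9333 m


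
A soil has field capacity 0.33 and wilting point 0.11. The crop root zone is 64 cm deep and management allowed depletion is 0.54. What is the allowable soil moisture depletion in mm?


SMD = (FC - PWP) * d * MAD * 10
SMD = (0.33 - 0.11) * 64 * 0.54 * 10
SMD = 0.2200 * 64 * 0.54 * 10

76.0320 mm


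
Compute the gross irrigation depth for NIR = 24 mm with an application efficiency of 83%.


Ea = 83% = 0.83
GID = NIR / Ea = 24 / 0.83 = 28.9157 mm

28.9157 mm


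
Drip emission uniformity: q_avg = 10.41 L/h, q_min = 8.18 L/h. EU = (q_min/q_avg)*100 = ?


EU = (q_min/q_avg)*100 = (8.18/10.41)*100 = 78.5783%

78.5783 %


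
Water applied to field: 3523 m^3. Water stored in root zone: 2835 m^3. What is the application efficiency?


Ea = V_root / V_field * 100 = 2835 / 3523 * 100 = 80.4712%

80.4712 %


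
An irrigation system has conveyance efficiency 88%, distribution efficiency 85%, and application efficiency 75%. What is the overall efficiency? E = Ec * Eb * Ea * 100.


Ec = 0.88, Eb = 0.85, Ea = 0.75
E = 0.88 * 0.85 * 0.75 * 100 = 56.1000%

56.1000 %


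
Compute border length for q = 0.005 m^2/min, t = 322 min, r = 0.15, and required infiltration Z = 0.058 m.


L = q*t/((1+r)*Z)
L = 0.005*322/((1+0.15)*0.058)
L = 1.61/0.0667

24.1379 m


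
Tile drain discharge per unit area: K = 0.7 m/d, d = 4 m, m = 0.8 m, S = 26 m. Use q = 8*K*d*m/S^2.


q = 8*K*d*m/S^2
q = 8*0.7*4*0.8/26^2
q = 17.9200 / 676

0.0265 m/d


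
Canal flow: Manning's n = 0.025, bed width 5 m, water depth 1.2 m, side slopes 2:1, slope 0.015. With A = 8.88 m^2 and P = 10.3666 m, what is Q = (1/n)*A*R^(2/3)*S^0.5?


R = A/P = 8.88/10.3666 = 0.856597
Q = (1/0.025) * 8.88 * 0.856597^(2/3) * 0.015^0.5

39.2376 m^3/s


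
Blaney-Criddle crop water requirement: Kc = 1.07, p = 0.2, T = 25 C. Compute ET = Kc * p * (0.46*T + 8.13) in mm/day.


ET = Kc * p * (0.46*T + 8.13)
ET = 1.07 * 0.2 * (0.46*25 + 8.13)
ET = 1.07 * 0.2 * 19.6300

4.2008 mm/day


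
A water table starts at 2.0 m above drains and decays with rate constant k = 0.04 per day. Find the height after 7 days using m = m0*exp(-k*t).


m = m0 * exp(-k*t)
m = 2.0 * exp(-0.04 * 7)
m = 2.0 * exp(-0.2800)

1.5116 m


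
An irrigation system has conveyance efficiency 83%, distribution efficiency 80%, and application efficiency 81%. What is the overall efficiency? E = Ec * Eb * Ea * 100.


Ec = 0.83, Eb = 0.8, Ea = 0.81
E = 0.83 * 0.8 * 0.81 * 100 = 53.7840%

53.7840 %


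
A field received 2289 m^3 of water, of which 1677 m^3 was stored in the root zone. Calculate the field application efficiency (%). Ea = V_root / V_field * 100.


Ea = V_root / V_field * 100 = 1677 / 2289 * 100 = 73.2634%

73.2634 %


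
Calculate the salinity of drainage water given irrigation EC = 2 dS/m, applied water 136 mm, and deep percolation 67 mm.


EC_dw = EC_iw * D_iw / D_dw
EC_dw = 2 * 136 / 67
EC_dw = 272 / 67

4.0597 dS/m


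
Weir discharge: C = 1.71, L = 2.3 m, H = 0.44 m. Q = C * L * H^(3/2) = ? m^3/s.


Q = C * L * H^(3/2) = 1.71 * 2.3 * 0.44^1.5 = 1.71 * 2.3 * 0.291863

1.1479 m^3/s


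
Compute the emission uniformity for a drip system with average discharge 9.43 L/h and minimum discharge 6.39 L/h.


EU = (q_min/q_avg)*100 = (6.39/9.43)*100 = 67.7625%

67.7625 %


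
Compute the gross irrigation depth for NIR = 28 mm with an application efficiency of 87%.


Ea = 87% = 0.87
GID = NIR / Ea = 28 / 0.87 = 32.1839 mm

32.1839 mm


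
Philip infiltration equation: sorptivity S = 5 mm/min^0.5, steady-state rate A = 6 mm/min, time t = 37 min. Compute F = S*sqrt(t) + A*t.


F = S*sqrt(t) + A*t
F = 5*sqrt(37) + 6*37
F = 5*6.082763 + 222

252.4138 mm


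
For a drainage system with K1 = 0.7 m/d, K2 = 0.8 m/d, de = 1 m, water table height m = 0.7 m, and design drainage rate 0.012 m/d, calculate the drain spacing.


S^2 = 8*K2*de*m/q + 4*K1*m^2/q
S^2 = 8*0.8*1*0.7/0.012 + 4*0.7*0.7^2/0.012
S = sqrt(487.6667)

22.0832 m


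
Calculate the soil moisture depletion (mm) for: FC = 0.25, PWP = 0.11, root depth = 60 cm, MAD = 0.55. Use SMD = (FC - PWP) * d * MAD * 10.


SMD = (FC - PWP) * d * MAD * 10
SMD = (0.25 - 0.11) * 60 * 0.55 * 10
SMD = 0.1400 * 60 * 0.55 * 10

46.2000 mm


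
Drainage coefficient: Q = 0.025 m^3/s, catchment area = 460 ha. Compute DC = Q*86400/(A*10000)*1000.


DC = Q * 86400 / (A * 10000) * 1000
DC = 0.025 * 86400 / (460 * 10000) * 1000
DC = 2160000.0000 / 4600000

0.4696 mm/day


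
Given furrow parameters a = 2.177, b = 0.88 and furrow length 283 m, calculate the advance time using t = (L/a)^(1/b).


t = (L/a)^(1/b)
t = (283/2.177)^(1/0.88)
t = 129.995407^(1/0.88)

252.4590 min


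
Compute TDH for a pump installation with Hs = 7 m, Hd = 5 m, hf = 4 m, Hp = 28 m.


TDH = Hs + Hd + hf + Hp = 7 + 5 + 4 + 28 = 44

44 m


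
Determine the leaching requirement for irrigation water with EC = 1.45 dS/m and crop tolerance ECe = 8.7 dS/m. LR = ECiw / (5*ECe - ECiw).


LR = ECiw / (5*ECe - ECiw)
LR = 1.45 / (5*8.7 - 1.45)
LR = 1.45 / 42.0500

0.0345


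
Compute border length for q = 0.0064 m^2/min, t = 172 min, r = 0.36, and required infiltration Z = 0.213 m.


L = q*t/((1+r)*Z)
L = 0.0064*172/((1+0.36)*0.213)
L = 1.1008/0.28968

3.8001 m


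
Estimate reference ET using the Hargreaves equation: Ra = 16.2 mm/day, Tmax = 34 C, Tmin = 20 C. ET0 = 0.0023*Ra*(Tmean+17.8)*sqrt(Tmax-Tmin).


Tmean = (Tmax + Tmin)/2 = (34 + 20)/2 = 27.0
ET0 = 0.0023 * 16.2 * (27.0 + 17.8) * sqrt(34 - 20)
ET0 = 0.0023 * 16.2 * 44.8 * 3.741657

6.2458 mm/day


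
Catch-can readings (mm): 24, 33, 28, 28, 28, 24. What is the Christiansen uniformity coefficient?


mean = 27.500000 mm
MAD = 2.333333 mm
CU = (1 - 2.333333/27.500000)*100

91.5152 %


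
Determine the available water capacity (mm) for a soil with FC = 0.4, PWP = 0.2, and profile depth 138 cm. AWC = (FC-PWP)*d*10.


AWC = (FC - PWP) * d * 10
AWC = (0.4 - 0.2) * 138 * 10
AWC = 0.2000 * 138 * 10

276.0000 mm


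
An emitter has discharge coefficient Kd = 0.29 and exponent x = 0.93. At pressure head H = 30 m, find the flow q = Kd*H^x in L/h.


q = Kd * H^x = 0.29 * 30^0.93 = 0.29 * 23.644099

6.8568 L/h


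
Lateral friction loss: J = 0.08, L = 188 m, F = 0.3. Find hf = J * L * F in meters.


hf = J * L * F = 0.08 * 188 * 0.3 = 4.5120 m

4.5120 m


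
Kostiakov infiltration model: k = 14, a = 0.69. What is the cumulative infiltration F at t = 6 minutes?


F = k * t^a = 14 * 6^0.69
F = 14 * 3.442900

48.2006 mm


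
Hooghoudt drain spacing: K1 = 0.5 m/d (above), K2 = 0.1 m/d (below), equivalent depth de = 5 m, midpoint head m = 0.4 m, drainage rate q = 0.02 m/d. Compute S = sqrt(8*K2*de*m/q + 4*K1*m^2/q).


S^2 = 8*K2*de*m/q + 4*K1*m^2/q
S^2 = 8*0.1*5*0.4/0.02 + 4*0.5*0.4^2/0.02
S = sqrt(96.0000)

9.7980 m
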